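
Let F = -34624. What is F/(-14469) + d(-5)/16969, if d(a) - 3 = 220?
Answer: 590761243/245524461 ≈ 2.4061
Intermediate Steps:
d(a) = 223 (d(a) = 3 + 220 = 223)
F/(-14469) + d(-5)/16969 = -34624/(-14469) + 223/16969 = -34624*(-1/14469) + 223*(1/16969) = 34624/14469 + 223/16969 = 590761243/245524461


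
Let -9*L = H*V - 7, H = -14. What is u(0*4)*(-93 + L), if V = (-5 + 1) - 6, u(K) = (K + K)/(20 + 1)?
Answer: 0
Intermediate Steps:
u(K) = 2*K/21 (u(K) = (2*K)/21 = (2*K)*(1/21) = 2*K/21)
V = -10 (V = -4 - 6 = -10)
L = -133/9 (L = -(-14*(-10) - 7)/9 = -(140 - 7)/9 = -⅑*133 = -133/9 ≈ -14.778)
u(0*4)*(-93 + L) = (2*(0*4)/21)*(-93 - 133/9) = ((2/21)*0)*(-970/9) = 0*(-970/9) = 0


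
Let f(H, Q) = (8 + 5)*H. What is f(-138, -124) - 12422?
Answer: -14216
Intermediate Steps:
f(H, Q) = 13*H
f(-138, -124) - 12422 = 13*(-138) - 12422 = -1794 - 12422 = -14216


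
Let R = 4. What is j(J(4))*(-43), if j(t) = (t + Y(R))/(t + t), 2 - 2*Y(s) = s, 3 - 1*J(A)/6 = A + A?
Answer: -1333/60 ≈ -22.217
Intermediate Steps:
J(A) = 18 - 12*A (J(A) = 18 - 6*(A + A) = 18 - 12*A)
Y(s) = 1 - s/2
j(t) = (-1 + t)/(2*t) (j(t) = (t + (1 - ½*4))/(t + t) = (t + (1 - 2))/((2*t)) = (t - 1)*(1/(2*t)) = (-1 + t)*(1/(2*t)) = (-1 + t)/(2*t))
j(J(4))*(-43) = ((-1 + (18 - 12*4))/(2*(18 - 12*4)))*(-43) = ((-1 + (18 - 48))/(2*(18 - 48)))*(-43) = ((½)*(-1 - 30)/(-30))*(-43) = ((½)*(-1/30)*(-31))*(-43) = (31/60)*(-43) = -1333/60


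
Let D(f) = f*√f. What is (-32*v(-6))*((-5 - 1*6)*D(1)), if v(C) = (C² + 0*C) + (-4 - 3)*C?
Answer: 27456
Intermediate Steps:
D(f) = f^(3/2)
v(C) = C² - 7*C (v(C) = (C² + 0) - 7*C = C² - 7*C)
(-32*v(-6))*((-5 - 1*6)*D(1)) = (-(-192)*(-7 - 6))*((-5 - 1*6)*1^(3/2)) = (-(-192)*(-13))*((-5 - 6)*1) = (-32*78)*(-11*1) = -2496*(-11) = 27456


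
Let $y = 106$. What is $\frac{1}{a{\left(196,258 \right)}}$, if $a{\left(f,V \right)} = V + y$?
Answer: $\frac{1}{364} \approx 0.0027473$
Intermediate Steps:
$a{\left(f,V \right)} = 106 + V$ ($a{\left(f,V \right)} = V + 106 = 106 + V$)
$\frac{1}{a{\left(196,258 \right)}} = \frac{1}{106 + 258} = \frac{1}{364}$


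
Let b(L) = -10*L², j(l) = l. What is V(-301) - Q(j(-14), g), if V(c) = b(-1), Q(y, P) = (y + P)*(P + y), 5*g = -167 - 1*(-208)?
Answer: -1091/25 ≈ -43.640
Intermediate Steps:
g = 41/5 (g = (-167 - 1*(-208))/5 = (-167 + 208)/5 = (⅕)*41 = 41/5 ≈ 8.2000)
Q(y, P) = (P + y)² (Q(y, P) = (P + y)*(P + y) = (P + y)²)
V(c) = -10 (V(c) = -10*(-1)² = -10*1 = -10)
V(-301) - Q(j(-14), g) = -10 - (41/5 - 14)² = -10 - (-29/5)² = -10 - 1*841/25 = -10 - 841/25 = -1091/25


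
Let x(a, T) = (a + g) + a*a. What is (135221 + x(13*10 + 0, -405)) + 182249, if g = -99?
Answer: 334401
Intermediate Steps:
x(a, T) = -99 + a + a² (x(a, T) = (a - 99) + a*a = (-99 + a) + a² = -99 + a + a²)
(135221 + x(13*10 + 0, -405)) + 182249 = (135221 + (-99 + (13*10 + 0) + (13*10 + 0)²)) + 182249 = (135221 + (-99 + (130 + 0) + (130 + 0)²)) + 182249 = (135221 + (-99 + 130 + 130²)) + 182249 = (135221 + (-99 + 130 + 16900)) + 182249 = (135221 + 16931) + 182249 = 152152 + 182249 = 334401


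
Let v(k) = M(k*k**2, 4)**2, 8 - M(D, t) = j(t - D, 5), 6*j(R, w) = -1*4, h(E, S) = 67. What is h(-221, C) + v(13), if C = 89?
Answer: 1279/9 ≈ 142.11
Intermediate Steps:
j(R, w) = -2/3 (j(R, w) = (-1*4)/6 = (1/6)*(-4) = -2/3)
M(D, t) = 26/3 (M(D, t) = 8 - 1*(-2/3) = 8 + 2/3 = 26/3)
v(k) = 676/9 (v(k) = (26/3)**2 = 676/9)
h(-221, C) + v(13) = 67 + 676/9 = 1279/9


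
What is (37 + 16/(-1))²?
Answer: 441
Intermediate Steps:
(37 + 16/(-1))² = (37 + 16*(-1))² = (37 - 16)² = 21² = 441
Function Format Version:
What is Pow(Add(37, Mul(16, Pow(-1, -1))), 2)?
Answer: 441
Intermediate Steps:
Pow(Add(37, Mul(16, Pow(-1, -1))), 2) = Pow(Add(37, Mul(16, -1)), 2) = Pow(Add(37, -16), 2) = Pow(21, 2) = 441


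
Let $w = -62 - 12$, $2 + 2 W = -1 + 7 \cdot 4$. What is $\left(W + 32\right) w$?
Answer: $-3293$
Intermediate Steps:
$W = \frac{25}{2}$ ($W = -1 + \frac{-1 + 7 \cdot 4}{2} = -1 + \frac{-1 + 28}{2} = -1 + \frac{1}{2} \cdot 27 = -1 + \frac{27}{2} = \frac{25}{2} \approx 12.5$)
$w = -74$ ($w = -62 - 12 = -74$)
$\left(W + 32\right) w = \left(\frac{25}{2} + 32\right) \left(-74\right) = \frac{89}{2} \left(-74\right) = -3293$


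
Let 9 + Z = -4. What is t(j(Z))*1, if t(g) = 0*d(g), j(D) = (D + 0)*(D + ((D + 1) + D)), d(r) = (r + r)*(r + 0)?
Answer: 0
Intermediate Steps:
Z = -13 (Z = -9 - 4 = -13)
d(r) = 2*r**2 (d(r) = (2*r)*r = 2*r**2)
j(D) = D*(1 + 3*D) (j(D) = D*(D + ((1 + D) + D)) = D*(D + (1 + 2*D)) = D*(1 + 3*D))
t(g) = 0 (t(g) = 0*(2*g**2) = 0)
t(j(Z))*1 = 0*1 = 0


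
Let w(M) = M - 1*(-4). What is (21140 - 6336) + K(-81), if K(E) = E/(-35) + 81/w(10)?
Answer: 148121/10 ≈ 14812.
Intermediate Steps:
w(M) = 4 + M (w(M) = M + 4 = 4 + M)
K(E) = 81/14 - E/35 (K(E) = E/(-35) + 81/(4 + 10) = E*(-1/35) + 81/14 = -E/35 + 81*(1/14) = -E/35 + 81/14 = 81/14 - E/35)
(21140 - 6336) + K(-81) = (21140 - 6336) + (81/14 - 1/35*(-81)) = 14804 + (81/14 + 81/35) = 14804 + 81/10 = 148121/10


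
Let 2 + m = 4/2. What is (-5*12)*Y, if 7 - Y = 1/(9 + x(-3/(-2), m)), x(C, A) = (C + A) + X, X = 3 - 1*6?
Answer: -412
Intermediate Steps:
m = 0 (m = -2 + 4/2 = -2 + 4*(1/2) = -2 + 2 = 0)
X = -3 (X = 3 - 6 = -3)
x(C, A) = -3 + A + C (x(C, A) = (C + A) - 3 = (A + C) - 3 = -3 + A + C)
Y = 103/15 (Y = 7 - 1/(9 + (-3 + 0 - 3/(-2))) = 7 - 1/(9 + (-3 + 0 - 3*(-1/2))) = 7 - 1/(9 + (-3 + 0 + 3/2)) = 7 - 1/(9 - 3/2) = 7 - 1/15/2 = 7 - 1*2/15 = 7 - 2/15 = 103/15 ≈ 6.8667)
(-5*12)*Y = -5*12*(103/15) = -60*103/15 = -412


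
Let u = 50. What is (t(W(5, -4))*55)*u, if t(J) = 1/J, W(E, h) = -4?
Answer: -1375/2 ≈ -687.50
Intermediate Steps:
(t(W(5, -4))*55)*u = (55/(-4))*50 = -¼*55*50 = -55/4*50 = -1375/2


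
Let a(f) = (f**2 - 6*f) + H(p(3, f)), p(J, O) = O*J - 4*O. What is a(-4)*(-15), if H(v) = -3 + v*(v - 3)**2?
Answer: -615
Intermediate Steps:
p(J, O) = -4*O + J*O (p(J, O) = J*O - 4*O = -4*O + J*O)
H(v) = -3 + v*(-3 + v)**2
a(f) = -3 + f**2 - 6*f - f*(-3 - f)**2 (a(f) = (f**2 - 6*f) + (-3 + (f*(-4 + 3))*(-3 + f*(-4 + 3))**2) = (f**2 - 6*f) + (-3 + (f*(-1))*(-3 + f*(-1))**2) = (f**2 - 6*f) + (-3 + (-f)*(-3 - f)**2) = (f**2 - 6*f) + (-3 - f*(-3 - f)**2) = -3 + f**2 - 6*f - f*(-3 - f)**2)
a(-4)*(-15) = (-3 - 1*(-4)**3 - 15*(-4) - 5*(-4)**2)*(-15) = (-3 - 1*(-64) + 60 - 5*16)*(-15) = (-3 + 64 + 60 - 80)*(-15) = 41*(-15) = -615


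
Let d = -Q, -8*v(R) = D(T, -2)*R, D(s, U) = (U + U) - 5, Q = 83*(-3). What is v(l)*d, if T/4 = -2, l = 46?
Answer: 51543/4 ≈ 12886.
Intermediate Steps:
T = -8 (T = 4*(-2) = -8)
Q = -249
D(s, U) = -5 + 2*U (D(s, U) = 2*U - 5 = -5 + 2*U)
v(R) = 9*R/8 (v(R) = -(-5 + 2*(-2))*R/8 = -(-5 - 4)*R/8 = -(-9)*R/8 = 9*R/8)
d = 249 (d = -1*(-249) = 249)
v(l)*d = ((9/8)*46)*249 = (207/4)*249 = 51543/4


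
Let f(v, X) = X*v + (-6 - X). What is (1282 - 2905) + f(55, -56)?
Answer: -4653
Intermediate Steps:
f(v, X) = -6 - X + X*v
(1282 - 2905) + f(55, -56) = (1282 - 2905) + (-6 - 1*(-56) - 56*55) = -1623 + (-6 + 56 - 3080) = -1623 - 3030 = -4653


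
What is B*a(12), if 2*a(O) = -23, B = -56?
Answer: 644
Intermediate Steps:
a(O) = -23/2 (a(O) = (1/2)*(-23) = -23/2)
B*a(12) = -56*(-23/2) = 644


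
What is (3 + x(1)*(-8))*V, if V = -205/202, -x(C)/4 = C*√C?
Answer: -7175/202 ≈ -35.520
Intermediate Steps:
x(C) = -4*C^(3/2) (x(C) = -4*C*√C = -4*C^(3/2))
V = -205/202 (V = -205*1/202 = -205/202 ≈ -1.0149)
(3 + x(1)*(-8))*V = (3 - 4*1^(3/2)*(-8))*(-205/202) = (3 - 4*1*(-8))*(-205/202) = (3 - 4*(-8))*(-205/202) = (3 + 32)*(-205/202) = 35*(-205/202) = -7175/202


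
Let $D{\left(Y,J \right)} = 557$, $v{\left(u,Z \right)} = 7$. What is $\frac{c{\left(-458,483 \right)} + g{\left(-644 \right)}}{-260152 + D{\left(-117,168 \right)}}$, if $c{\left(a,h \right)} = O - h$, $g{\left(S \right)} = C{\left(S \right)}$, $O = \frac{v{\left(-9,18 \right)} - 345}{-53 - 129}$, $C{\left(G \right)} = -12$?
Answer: $\frac{3452}{1817165} \approx 0.0018997$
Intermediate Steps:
$O = \frac{13}{7}$ ($O = \frac{7 - 345}{-53 - 129} = - \frac{338}{-182} = \left(-338\right) \left(- \frac{1}{182}\right) = \frac{13}{7} \approx 1.8571$)
$g{\left(S \right)} = -12$
$c{\left(a,h \right)} = \frac{13}{7} - h$
$\frac{c{\left(-458,483 \right)} + g{\left(-644 \right)}}{-260152 + D{\left(-117,168 \right)}} = \frac{\left(\frac{13}{7} - 483\right) - 12}{-260152 + 557} = \frac{\left(\frac{13}{7} - 483\right) - 12}{-259595} = \left(- \frac{3368}{7} - 12\right) \left(- \frac{1}{259595}\right) = \left(- \frac{3452}{7}\right) \left(- \frac{1}{259595}\right) = \frac{3452}{1817165}$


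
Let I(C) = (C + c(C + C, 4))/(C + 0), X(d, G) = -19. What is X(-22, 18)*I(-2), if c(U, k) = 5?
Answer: 57/2 ≈ 28.500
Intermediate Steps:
I(C) = (5 + C)/C (I(C) = (C + 5)/(C + 0) = (5 + C)/C)
X(-22, 18)*I(-2) = -19*(5 - 2)/(-2) = -(-19)*3/2 = -19*(-3/2) = 57/2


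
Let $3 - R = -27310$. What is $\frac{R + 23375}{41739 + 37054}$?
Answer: $\frac{4608}{7163} \approx 0.64331$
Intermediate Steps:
$R = 27313$ ($R = 3 - -27310 = 3 + 27310 = 27313$)
$\frac{R + 23375}{41739 + 37054} = \frac{27313 + 23375}{41739 + 37054} = \frac{50688}{78793} = 50688 \cdot \frac{1}{78793} = \frac{4608}{7163}$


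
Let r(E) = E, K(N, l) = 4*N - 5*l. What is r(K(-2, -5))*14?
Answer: 238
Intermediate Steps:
K(N, l) = -5*l + 4*N
r(K(-2, -5))*14 = (-5*(-5) + 4*(-2))*14 = (25 - 8)*14 = 17*14 = 238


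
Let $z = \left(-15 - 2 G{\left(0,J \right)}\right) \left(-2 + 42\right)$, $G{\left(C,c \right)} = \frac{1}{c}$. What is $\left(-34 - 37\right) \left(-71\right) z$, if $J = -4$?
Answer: $-2923780$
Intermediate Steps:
$z = -580$ ($z = \left(-15 - \frac{2}{-4}\right) \left(-2 + 42\right) = \left(-15 - - \frac{1}{2}\right) 40 = \left(-15 + \frac{1}{2}\right) 40 = \left(- \frac{29}{2}\right) 40 = -580$)
$\left(-34 - 37\right) \left(-71\right) z = \left(-34 - 37\right) \left(-71\right) \left(-580\right) = \left(-71\right) \left(-71\right) \left(-580\right) = 5041 \left(-580\right) = -2923780$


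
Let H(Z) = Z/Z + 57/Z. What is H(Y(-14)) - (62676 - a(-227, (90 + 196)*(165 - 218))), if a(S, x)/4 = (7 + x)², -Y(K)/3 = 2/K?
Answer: 918148662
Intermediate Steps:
Y(K) = -6/K
a(S, x) = 4*(7 + x)²
H(Z) = 1 + 57/Z
H(Y(-14)) - (62676 - a(-227, (90 + 196)*(165 - 218))) = (57 - 6/(-14))/((-6/(-14))) - (62676 - 4*(7 + (90 + 196)*(165 - 218))²) = (57 - 6*(-1/14))/((-6*(-1/14))) - (62676 - 4*(7 + 286*(-53))²) = (57 + 3/7)/(3/7) - (62676 - 4*(7 - 15158)²) = (7/3)*(402/7) - (62676 - 4*(-15151)²) = 134 - (62676 - 4*229552801) = 134 - (62676 - 1*918211204) = 134 - (62676 - 918211204) = 134 - 1*(-918148528) = 134 + 918148528 = 918148662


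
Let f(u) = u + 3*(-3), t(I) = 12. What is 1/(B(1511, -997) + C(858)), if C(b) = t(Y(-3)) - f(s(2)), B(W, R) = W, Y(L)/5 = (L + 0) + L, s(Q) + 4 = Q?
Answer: 1/1534 ≈ 0.00065189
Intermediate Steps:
s(Q) = -4 + Q
Y(L) = 10*L (Y(L) = 5*((L + 0) + L) = 5*(L + L) = 5*(2*L) = 10*L)
f(u) = -9 + u (f(u) = u - 9 = -9 + u)
C(b) = 23 (C(b) = 12 - (-9 + (-4 + 2)) = 12 - (-9 - 2) = 12 - 1*(-11) = 12 + 11 = 23)
1/(B(1511, -997) + C(858)) = 1/(1511 + 23) = 1/1534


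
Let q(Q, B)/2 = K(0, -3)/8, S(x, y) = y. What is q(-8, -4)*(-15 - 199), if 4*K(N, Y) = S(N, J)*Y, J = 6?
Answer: 963/4 ≈ 240.75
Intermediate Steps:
K(N, Y) = 3*Y/2 (K(N, Y) = (6*Y)/4 = 3*Y/2)
q(Q, B) = -9/8 (q(Q, B) = 2*(((3/2)*(-3))/8) = 2*(-9/2*⅛) = 2*(-9/16) = -9/8)
q(-8, -4)*(-15 - 199) = -9*(-15 - 199)/8 = -9/8*(-214) = 963/4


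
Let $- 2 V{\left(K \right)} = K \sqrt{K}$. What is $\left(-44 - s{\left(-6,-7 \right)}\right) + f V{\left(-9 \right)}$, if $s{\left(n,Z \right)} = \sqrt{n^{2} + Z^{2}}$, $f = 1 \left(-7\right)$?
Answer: $-44 - \sqrt{85} - \frac{189 i}{2} \approx -53.22 - 94.5 i$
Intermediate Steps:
$f = -7$
$V{\left(K \right)} = - \frac{K^{\frac{3}{2}}}{2}$ ($V{\left(K \right)} = - \frac{K \sqrt{K}}{2} = - \frac{K^{\frac{3}{2}}}{2}$)
$s{\left(n,Z \right)} = \sqrt{Z^{2} + n^{2}}$
$\left(-44 - s{\left(-6,-7 \right)}\right) + f V{\left(-9 \right)} = \left(-44 - \sqrt{\left(-7\right)^{2} + \left(-6\right)^{2}}\right) - 7 \left(- \frac{\left(-9\right)^{\frac{3}{2}}}{2}\right) = \left(-44 - \sqrt{49 + 36}\right) - 7 \left(- \frac{\left(-27\right) i}{2}\right) = \left(-44 - \sqrt{85}\right) - 7 \frac{27 i}{2} = \left(-44 - \sqrt{85}\right) - \frac{189 i}{2} = -44 - \sqrt{85} - \frac{189 i}{2}$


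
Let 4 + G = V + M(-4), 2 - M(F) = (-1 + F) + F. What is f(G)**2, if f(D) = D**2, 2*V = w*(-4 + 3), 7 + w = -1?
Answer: 14641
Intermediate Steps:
w = -8 (w = -7 - 1 = -8)
M(F) = 3 - 2*F (M(F) = 2 - ((-1 + F) + F) = 2 - (-1 + 2*F) = 2 + (1 - 2*F) = 3 - 2*F)
V = 4 (V = (-8*(-4 + 3))/2 = (-8*(-1))/2 = (1/2)*8 = 4)
G = 11 (G = -4 + (4 + (3 - 2*(-4))) = -4 + (4 + (3 + 8)) = -4 + (4 + 11) = -4 + 15 = 11)
f(G)**2 = (11**2)**2 = 121**2 = 14641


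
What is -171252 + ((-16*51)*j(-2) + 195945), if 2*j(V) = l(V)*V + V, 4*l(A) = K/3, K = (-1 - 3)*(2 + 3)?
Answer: 24149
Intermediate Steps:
K = -20 (K = -4*5 = -20)
l(A) = -5/3 (l(A) = (-20/3)/4 = (-20*1/3)/4 = (1/4)*(-20/3) = -5/3)
j(V) = -V/3 (j(V) = (-5*V/3 + V)/2 = (-2*V/3)/2 = -V/3)
-171252 + ((-16*51)*j(-2) + 195945) = -171252 + ((-16*51)*(-1/3*(-2)) + 195945) = -171252 + (-816*2/3 + 195945) = -171252 + (-544 + 195945) = -171252 + 195401 = 24149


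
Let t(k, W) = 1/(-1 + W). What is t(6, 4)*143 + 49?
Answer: 290/3 ≈ 96.667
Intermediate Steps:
t(6, 4)*143 + 49 = 143/(-1 + 4) + 49 = 143/3 + 49 = 290/3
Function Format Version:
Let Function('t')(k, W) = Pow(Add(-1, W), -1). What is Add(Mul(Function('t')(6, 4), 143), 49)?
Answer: Rational(290, 3) ≈ 96.667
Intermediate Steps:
Add(Mul(Function('t')(6, 4), 143), 49) = Add(Mul(Pow(Add(-1, 4), -1), 143), 49) = Add(Mul(Pow(3, -1), 143), 49) = Add(Mul(Rational(1, 3), 143), 49) = Add(Rational(143, 3), 49) = Rational(290, 3)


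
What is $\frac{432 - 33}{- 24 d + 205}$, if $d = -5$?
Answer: $\frac{399}{325} \approx 1.2277$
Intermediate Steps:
$\frac{432 - 33}{- 24 d + 205} = \frac{432 - 33}{\left(-24\right) \left(-5\right) + 205} = \frac{399}{120 + 205} = \frac{399}{325}$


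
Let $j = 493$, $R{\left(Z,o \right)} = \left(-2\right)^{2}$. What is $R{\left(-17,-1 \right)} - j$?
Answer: $-489$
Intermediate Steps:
$R{\left(Z,o \right)} = 4$
$R{\left(-17,-1 \right)} - j = 4 - 493 = -489$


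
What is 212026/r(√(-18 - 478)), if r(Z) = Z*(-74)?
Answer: 106013*I*√31/4588 ≈ 128.65*I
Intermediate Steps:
r(Z) = -74*Z
212026/r(√(-18 - 478)) = 212026/((-74*√(-18 - 478))) = 212026/((-296*I*√31)) = 212026*(I*√31/9176) = 106013*I*√31/4588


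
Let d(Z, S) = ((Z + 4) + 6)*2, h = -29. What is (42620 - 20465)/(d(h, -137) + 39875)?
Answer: 1055/1897 ≈ 0.55614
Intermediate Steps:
d(Z, S) = 20 + 2*Z (d(Z, S) = ((4 + Z) + 6)*2 = (10 + Z)*2 = 20 + 2*Z)
(42620 - 20465)/(d(h, -137) + 39875) = (42620 - 20465)/((20 + 2*(-29)) + 39875) = 22155/((20 - 58) + 39875) = 22155/(-38 + 39875) = 22155/39837 = 22155*(1/39837) = 1055/1897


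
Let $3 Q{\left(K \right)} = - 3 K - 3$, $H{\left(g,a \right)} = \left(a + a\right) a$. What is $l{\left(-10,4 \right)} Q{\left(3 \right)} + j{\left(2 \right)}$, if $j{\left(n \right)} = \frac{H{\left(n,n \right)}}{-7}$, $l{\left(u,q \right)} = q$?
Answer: $- \frac{120}{7} \approx -17.143$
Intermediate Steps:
$H{\left(g,a \right)} = 2 a^{2}$ ($H{\left(g,a \right)} = 2 a a = 2 a^{2}$)
$j{\left(n \right)} = - \frac{2 n^{2}}{7}$ ($j{\left(n \right)} = \frac{2 n^{2}}{-7} = 2 n^{2} \left(- \frac{1}{7}\right) = - \frac{2 n^{2}}{7}$)
$Q{\left(K \right)} = -1 - K$ ($Q{\left(K \right)} = \frac{- 3 K - 3}{3} = \frac{-3 - 3 K}{3} = -1 - K$)
$l{\left(-10,4 \right)} Q{\left(3 \right)} + j{\left(2 \right)} = 4 \left(-1 - 3\right) - \frac{2 \cdot 2^{2}}{7} = 4 \left(-1 - 3\right) - \frac{8}{7} = 4 \left(-4\right) - \frac{8}{7} = -16 - \frac{8}{7} = - \frac{120}{7}$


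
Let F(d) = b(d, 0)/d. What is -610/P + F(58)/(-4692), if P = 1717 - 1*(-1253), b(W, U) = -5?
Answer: -5532937/26941464 ≈ -0.20537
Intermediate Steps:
P = 2970 (P = 1717 + 1253 = 2970)
F(d) = -5/d
-610/P + F(58)/(-4692) = -610/2970 - 5/58/(-4692) = -610*1/2970 - 5*1/58*(-1/4692) = -61/297 - 5/58*(-1/4692) = -61/297 + 5/272136 = -5532937/26941464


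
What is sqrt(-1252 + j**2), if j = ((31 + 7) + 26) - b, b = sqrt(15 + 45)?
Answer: 2*sqrt(726 - 64*sqrt(15)) ≈ 43.732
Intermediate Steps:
b = 2*sqrt(15) (b = sqrt(60) = 2*sqrt(15) ≈ 7.7460)
j = 64 - 2*sqrt(15) (j = ((31 + 7) + 26) - 2*sqrt(15) = (38 + 26) - 2*sqrt(15) = 64 - 2*sqrt(15) ≈ 56.254)
sqrt(-1252 + j**2) = sqrt(-1252 + (64 - 2*sqrt(15))**2)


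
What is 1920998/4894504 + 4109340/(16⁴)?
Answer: 632471112259/10023944192 ≈ 63.096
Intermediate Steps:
1920998/4894504 + 4109340/(16⁴) = 1920998*(1/4894504) + 4109340/65536 = 960499/2447252 + 4109340*(1/65536) = 960499/2447252 + 1027335/16384 = 632471112259/10023944192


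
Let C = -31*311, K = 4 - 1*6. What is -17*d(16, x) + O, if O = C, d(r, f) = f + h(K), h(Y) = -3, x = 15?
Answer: -9845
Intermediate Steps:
K = -2 (K = 4 - 6 = -2)
C = -9641
d(r, f) = -3 + f (d(r, f) = f - 3 = -3 + f)
O = -9641
-17*d(16, x) + O = -17*(-3 + 15) - 9641 = -17*12 - 9641 = -204 - 9641 = -9845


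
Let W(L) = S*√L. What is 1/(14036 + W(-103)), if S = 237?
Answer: 14036/202794703 - 237*I*√103/202794703 ≈ 6.9213e-5 - 1.1861e-5*I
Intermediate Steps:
W(L) = 237*√L
1/(14036 + W(-103)) = 1/(14036 + 237*√(-103)) = 1/(14036 + 237*(I*√103)) = 1/(14036 + 237*I*√103)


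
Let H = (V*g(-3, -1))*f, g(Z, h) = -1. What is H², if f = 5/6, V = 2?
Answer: 25/9 ≈ 2.7778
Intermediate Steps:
f = ⅚ (f = 5*(⅙) = ⅚ ≈ 0.83333)
H = -5/3 (H = (2*(-1))*(⅚) = -2*⅚ = -5/3 ≈ -1.6667)
H² = (-5/3)² = 25/9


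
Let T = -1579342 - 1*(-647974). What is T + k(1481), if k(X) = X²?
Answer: 1261993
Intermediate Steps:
T = -931368 (T = -1579342 + 647974 = -931368)
T + k(1481) = -931368 + 1481² = -931368 + 2193361 = 1261993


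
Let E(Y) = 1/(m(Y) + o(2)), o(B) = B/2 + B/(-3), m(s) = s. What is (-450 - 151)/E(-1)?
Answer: 1202/3 ≈ 400.67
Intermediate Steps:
o(B) = B/6 (o(B) = B*(½) + B*(-⅓) = B/2 - B/3 = B/6)
E(Y) = 1/(⅓ + Y) (E(Y) = 1/(Y + (⅙)*2) = 1/(Y + ⅓) = 1/(⅓ + Y))
(-450 - 151)/E(-1) = (-450 - 151)/((3/(1 + 3*(-1)))) = -601/(3/(1 - 3)) = -601/(3/(-2)) = -601/(3*(-½)) = -601/(-3/2) = -601*(-⅔) = 1202/3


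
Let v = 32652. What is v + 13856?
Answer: 46508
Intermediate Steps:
v + 13856 = 32652 + 13856 = 46508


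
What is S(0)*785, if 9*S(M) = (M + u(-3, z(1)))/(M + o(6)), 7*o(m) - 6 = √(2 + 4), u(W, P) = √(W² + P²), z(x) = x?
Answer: -1099*√15/27 + 1099*√10/9 ≈ 228.50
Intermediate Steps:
u(W, P) = √(P² + W²)
o(m) = 6/7 + √6/7 (o(m) = 6/7 + √(2 + 4)/7 = 6/7 + √6/7)
S(M) = (M + √10)/(9*(6/7 + M + √6/7)) (S(M) = ((M + √(1² + (-3)²))/(M + (6/7 + √6/7)))/9 = ((M + √(1 + 9))/(6/7 + M + √6/7))/9 = ((M + √10)/(6/7 + M + √6/7))/9 = (M + √10)/(9*(6/7 + M + √6/7)))
S(0)*785 = (7*(0 + √10)/(9*(6 + √6 + 7*0)))*785 = (7*√10/(9*(6 + √6 + 0)))*785 = (7*√10/(9*(6 + √6)))*785 = 5495*√10/(9*(6 + √6))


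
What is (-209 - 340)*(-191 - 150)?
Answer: 187209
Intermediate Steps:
(-209 - 340)*(-191 - 150) = -549*(-341) = 187209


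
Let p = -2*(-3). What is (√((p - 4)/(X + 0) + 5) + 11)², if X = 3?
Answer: (33 + √51)²/9 ≈ 179.04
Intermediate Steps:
p = 6
(√((p - 4)/(X + 0) + 5) + 11)² = (√((6 - 4)/(3 + 0) + 5) + 11)² = (√(2/3 + 5) + 11)² = (√(2*(⅓) + 5) + 11)² = (√(⅔ + 5) + 11)² = (√(17/3) + 11)² = (√51/3 + 11)² = (11 + √51/3)²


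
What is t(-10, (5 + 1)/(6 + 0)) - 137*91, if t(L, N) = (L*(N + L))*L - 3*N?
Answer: -13370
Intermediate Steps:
t(L, N) = -3*N + L**2*(L + N) (t(L, N) = (L*(L + N))*L - 3*N = L**2*(L + N) - 3*N = -3*N + L**2*(L + N))
t(-10, (5 + 1)/(6 + 0)) - 137*91 = ((-10)**3 - 3*(5 + 1)/(6 + 0) + ((5 + 1)/(6 + 0))*(-10)**2) - 137*91 = (-1000 - 18/6 + (6/6)*100) - 12467 = (-1000 - 18/6 + (6*(1/6))*100) - 12467 = (-1000 - 3*1 + 1*100) - 12467 = (-1000 - 3 + 100) - 12467 = -903 - 12467 = -13370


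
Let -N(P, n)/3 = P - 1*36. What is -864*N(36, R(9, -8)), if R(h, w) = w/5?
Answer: 0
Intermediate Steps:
R(h, w) = w/5 (R(h, w) = w*(⅕) = w/5)
N(P, n) = 108 - 3*P (N(P, n) = -3*(P - 1*36) = -3*(P - 36) = -3*(-36 + P) = 108 - 3*P)
-864*N(36, R(9, -8)) = -864*(108 - 3*36) = -864*(108 - 108) = -864*0 = 0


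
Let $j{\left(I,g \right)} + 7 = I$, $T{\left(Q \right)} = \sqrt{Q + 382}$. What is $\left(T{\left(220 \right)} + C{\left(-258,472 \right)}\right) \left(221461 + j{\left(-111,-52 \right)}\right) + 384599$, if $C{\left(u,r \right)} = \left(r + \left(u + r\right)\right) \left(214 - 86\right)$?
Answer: $19436070743 + 221343 \sqrt{602} \approx 1.9442 \cdot 10^{10}$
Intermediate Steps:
$T{\left(Q \right)} = \sqrt{382 + Q}$
$j{\left(I,g \right)} = -7 + I$
$C{\left(u,r \right)} = 128 u + 256 r$ ($C{\left(u,r \right)} = \left(r + \left(r + u\right)\right) 128 = \left(u + 2 r\right) 128 = 128 u + 256 r$)
$\left(T{\left(220 \right)} + C{\left(-258,472 \right)}\right) \left(221461 + j{\left(-111,-52 \right)}\right) + 384599 = \left(\sqrt{382 + 220} + \left(128 \left(-258\right) + 256 \cdot 472\right)\right) \left(221461 - 118\right) + 384599 = \left(\sqrt{602} + \left(-33024 + 120832\right)\right) \left(221461 - 118\right) + 384599 = \left(\sqrt{602} + 87808\right) 221343 + 384599 = \left(87808 + \sqrt{602}\right) 221343 + 384599 = \left(19435686144 + 221343 \sqrt{602}\right) + 384599 = 19436070743 + 221343 \sqrt{602}$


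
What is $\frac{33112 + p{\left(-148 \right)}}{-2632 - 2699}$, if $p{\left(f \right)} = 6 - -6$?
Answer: $- \frac{33124}{5331} \approx -6.2135$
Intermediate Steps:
$p{\left(f \right)} = 12$ ($p{\left(f \right)} = 6 + 6 = 12$)
$\frac{33112 + p{\left(-148 \right)}}{-2632 - 2699} = \frac{33112 + 12}{-2632 - 2699} = \frac{33124}{-2632 - 2699} = \frac{33124}{-5331} = 33124 \left(- \frac{1}{5331}\right) = - \frac{33124}{5331}$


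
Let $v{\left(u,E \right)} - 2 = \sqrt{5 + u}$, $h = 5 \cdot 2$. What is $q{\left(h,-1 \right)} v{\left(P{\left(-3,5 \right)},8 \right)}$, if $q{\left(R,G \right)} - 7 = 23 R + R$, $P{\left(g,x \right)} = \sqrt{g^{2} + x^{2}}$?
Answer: $494 + 247 \sqrt{5 + \sqrt{34}} \approx 1306.9$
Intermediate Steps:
$h = 10$
$v{\left(u,E \right)} = 2 + \sqrt{5 + u}$
$q{\left(R,G \right)} = 7 + 24 R$ ($q{\left(R,G \right)} = 7 + \left(23 R + R\right) = 7 + 24 R$)
$q{\left(h,-1 \right)} v{\left(P{\left(-3,5 \right)},8 \right)} = \left(7 + 24 \cdot 10\right) \left(2 + \sqrt{5 + \sqrt{\left(-3\right)^{2} + 5^{2}}}\right) = \left(7 + 240\right) \left(2 + \sqrt{5 + \sqrt{9 + 25}}\right) = 247 \left(2 + \sqrt{5 + \sqrt{34}}\right) = 494 + 247 \sqrt{5 + \sqrt{34}}$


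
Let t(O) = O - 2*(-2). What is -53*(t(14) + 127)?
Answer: -7685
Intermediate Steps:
t(O) = 4 + O (t(O) = O + 4 = 4 + O)
-53*(t(14) + 127) = -53*((4 + 14) + 127) = -53*(18 + 127) = -53*145 = -7685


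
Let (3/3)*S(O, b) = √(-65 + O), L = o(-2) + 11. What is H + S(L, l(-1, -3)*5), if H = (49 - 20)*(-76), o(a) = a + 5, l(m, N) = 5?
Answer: -2204 + I*√51 ≈ -2204.0 + 7.1414*I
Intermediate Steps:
o(a) = 5 + a
H = -2204 (H = 29*(-76) = -2204)
L = 14 (L = (5 - 2) + 11 = 3 + 11 = 14)
S(O, b) = √(-65 + O)
H + S(L, l(-1, -3)*5) = -2204 + √(-65 + 14) = -2204 + √(-51) = -2204 + I*√51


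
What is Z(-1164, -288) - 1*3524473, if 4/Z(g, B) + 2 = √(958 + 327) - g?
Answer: -4754369568959/1348959 - 4*√1285/1348959 ≈ -3.5245e+6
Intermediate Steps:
Z(g, B) = 4/(-2 + √1285 - g) (Z(g, B) = 4/(-2 + (√(958 + 327) - g)) = 4/(-2 + (√1285 - g)) = 4/(-2 + √1285 - g))
Z(-1164, -288) - 1*3524473 = -4/(2 - 1164 - √1285) - 1*3524473 = -4/(-1162 - √1285) - 3524473 = -3524473 - 4/(-1162 - √1285)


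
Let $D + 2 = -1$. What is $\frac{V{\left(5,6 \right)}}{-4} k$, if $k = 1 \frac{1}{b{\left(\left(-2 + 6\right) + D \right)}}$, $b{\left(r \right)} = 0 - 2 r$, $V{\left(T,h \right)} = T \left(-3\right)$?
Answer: $- \frac{15}{8} \approx -1.875$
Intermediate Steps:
$D = -3$ ($D = -2 - 1 = -3$)
$V{\left(T,h \right)} = - 3 T$
$b{\left(r \right)} = - 2 r$
$k = - \frac{1}{2}$ ($k = 1 \frac{1}{\left(-2\right) \left(\left(-2 + 6\right) - 3\right)} = 1 \frac{1}{\left(-2\right) \left(4 - 3\right)} = 1 \frac{1}{\left(-2\right) 1} = 1 \frac{1}{-2} = 1 \left(- \frac{1}{2}\right) = - \frac{1}{2} \approx -0.5$)
$\frac{V{\left(5,6 \right)}}{-4} k = \frac{\left(-3\right) 5}{-4} \left(- \frac{1}{2}\right) = \left(-15\right) \left(- \frac{1}{4}\right) \left(- \frac{1}{2}\right) = \frac{15}{4} \left(- \frac{1}{2}\right) = - \frac{15}{8}$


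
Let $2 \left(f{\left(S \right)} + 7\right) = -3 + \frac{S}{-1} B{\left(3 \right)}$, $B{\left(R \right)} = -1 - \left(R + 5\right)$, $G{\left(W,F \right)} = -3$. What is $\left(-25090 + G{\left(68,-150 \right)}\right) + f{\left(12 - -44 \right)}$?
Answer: $- \frac{49699}{2} \approx -24850.0$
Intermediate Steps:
$B{\left(R \right)} = -6 - R$ ($B{\left(R \right)} = -1 - \left(5 + R\right) = -6 - R$)
$f{\left(S \right)} = - \frac{17}{2} + \frac{9 S}{2}$ ($f{\left(S \right)} = -7 + \frac{-3 + \frac{S}{-1} \left(-6 - 3\right)}{2} = -7 + \frac{-3 + S \left(-1\right) \left(-6 - 3\right)}{2} = -7 + \frac{-3 + - S \left(-9\right)}{2} = -7 + \frac{-3 + 9 S}{2} = -7 + \left(- \frac{3}{2} + \frac{9 S}{2}\right) = - \frac{17}{2} + \frac{9 S}{2}$)
$\left(-25090 + G{\left(68,-150 \right)}\right) + f{\left(12 - -44 \right)} = \left(-25090 - 3\right) - \left(\frac{17}{2} - \frac{9 \left(12 - -44\right)}{2}\right) = -25093 - \left(\frac{17}{2} - \frac{9 \left(12 + 44\right)}{2}\right) = -25093 + \left(- \frac{17}{2} + \frac{9}{2} \cdot 56\right) = -25093 + \left(- \frac{17}{2} + 252\right) = -25093 + \frac{487}{2} = - \frac{49699}{2}$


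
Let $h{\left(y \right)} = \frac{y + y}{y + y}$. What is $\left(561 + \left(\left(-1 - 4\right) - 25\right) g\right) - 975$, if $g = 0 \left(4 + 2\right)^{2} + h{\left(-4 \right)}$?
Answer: $-444$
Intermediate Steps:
$h{\left(y \right)} = 1$ ($h{\left(y \right)} = \frac{2 y}{2 y} = 2 y \frac{1}{2 y} = 1$)
$g = 1$ ($g = 0 \left(4 + 2\right)^{2} + 1 = 0 \cdot 6^{2} + 1 = 0 \cdot 36 + 1 = 0 + 1 = 1$)
$\left(561 + \left(\left(-1 - 4\right) - 25\right) g\right) - 975 = \left(561 + \left(\left(-1 - 4\right) - 25\right) 1\right) - 975 = \left(561 + \left(-5 - 25\right) 1\right) - 975 = \left(561 - 30\right) - 975 = 531 - 975 = -444$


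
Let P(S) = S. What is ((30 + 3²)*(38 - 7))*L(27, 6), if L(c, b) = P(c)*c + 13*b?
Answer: 975663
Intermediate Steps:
L(c, b) = c² + 13*b (L(c, b) = c*c + 13*b = c² + 13*b)
((30 + 3²)*(38 - 7))*L(27, 6) = ((30 + 3²)*(38 - 7))*(27² + 13*6) = ((30 + 9)*31)*(729 + 78) = (39*31)*807 = 1209*807 = 975663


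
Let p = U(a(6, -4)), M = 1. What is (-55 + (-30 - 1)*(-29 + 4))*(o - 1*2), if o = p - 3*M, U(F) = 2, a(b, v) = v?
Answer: -2160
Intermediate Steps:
p = 2
o = -1 (o = 2 - 3*1 = 2 - 3 = -1)
(-55 + (-30 - 1)*(-29 + 4))*(o - 1*2) = (-55 + (-30 - 1)*(-29 + 4))*(-1 - 1*2) = (-55 - 31*(-25))*(-1 - 2) = (-55 + 775)*(-3) = 720*(-3) = -2160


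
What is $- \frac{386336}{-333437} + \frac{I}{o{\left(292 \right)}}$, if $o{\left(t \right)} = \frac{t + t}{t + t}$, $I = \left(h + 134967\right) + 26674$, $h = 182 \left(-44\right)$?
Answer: $\frac{51227312957}{333437} \approx 1.5363 \cdot 10^{5}$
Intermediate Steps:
$h = -8008$
$I = 153633$ ($I = \left(-8008 + 134967\right) + 26674 = 126959 + 26674 = 153633$)
$o{\left(t \right)} = 1$ ($o{\left(t \right)} = \frac{2 t}{2 t} = 2 t \frac{1}{2 t} = 1$)
$- \frac{386336}{-333437} + \frac{I}{o{\left(292 \right)}} = - \frac{386336}{-333437} + \frac{153633}{1} = \left(-386336\right) \left(- \frac{1}{333437}\right) + 153633 \cdot 1 = \frac{386336}{333437} + 153633 = \frac{51227312957}{333437}$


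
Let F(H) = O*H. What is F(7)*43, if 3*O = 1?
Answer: 301/3 ≈ 100.33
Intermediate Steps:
O = ⅓ (O = (⅓)*1 = ⅓ ≈ 0.33333)
F(H) = H/3
F(7)*43 = ((⅓)*7)*43 = (7/3)*43 = 301/3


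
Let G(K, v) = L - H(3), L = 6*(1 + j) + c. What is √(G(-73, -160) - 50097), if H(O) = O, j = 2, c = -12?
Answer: 33*I*√46 ≈ 223.82*I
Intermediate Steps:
L = 6 (L = 6*(1 + 2) - 12 = 6*3 - 12 = 18 - 12 = 6)
G(K, v) = 3 (G(K, v) = 6 - 1*3 = 6 - 3 = 3)
√(G(-73, -160) - 50097) = √(3 - 50097) = √(-50094) = 33*I*√46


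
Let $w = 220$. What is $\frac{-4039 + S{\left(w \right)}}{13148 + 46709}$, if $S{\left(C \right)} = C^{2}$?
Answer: $\frac{44361}{59857} \approx 0.74112$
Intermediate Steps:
$\frac{-4039 + S{\left(w \right)}}{13148 + 46709} = \frac{-4039 + 220^{2}}{13148 + 46709} = \frac{-4039 + 48400}{59857} = 44361 \cdot \frac{1}{59857} = \frac{44361}{59857}$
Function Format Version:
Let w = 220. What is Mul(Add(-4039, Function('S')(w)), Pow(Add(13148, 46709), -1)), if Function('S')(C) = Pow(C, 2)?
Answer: Rational(44361, 59857) ≈ 0.74112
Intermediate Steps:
Mul(Add(-4039, Function('S')(w)), Pow(Add(13148, 46709), -1)) = Mul(Add(-4039, Pow(220, 2)), Pow(Add(13148, 46709), -1)) = Mul(Add(-4039, 48400), Pow(59857, -1)) = Mul(44361, Rational(1, 59857)) = Rational(44361, 59857)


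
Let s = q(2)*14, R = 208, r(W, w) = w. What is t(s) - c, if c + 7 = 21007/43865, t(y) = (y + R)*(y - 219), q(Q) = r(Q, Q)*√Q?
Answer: -1929072112/43865 - 308*√2 ≈ -44413.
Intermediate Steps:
q(Q) = Q^(3/2) (q(Q) = Q*√Q = Q^(3/2))
s = 28*√2 (s = 2^(3/2)*14 = (2*√2)*14 = 28*√2 ≈ 39.598)
t(y) = (-219 + y)*(208 + y) (t(y) = (y + 208)*(y - 219) = (208 + y)*(-219 + y) = (-219 + y)*(208 + y))
c = -286048/43865 (c = -7 + 21007/43865 = -286048/43865 ≈ -6.5211)
t(s) - c = (-45552 + (28*√2)² - 308*√2) - 1*(-286048/43865) = (-45552 + 1568 - 308*√2) + 286048/43865 = (-43984 - 308*√2) + 286048/43865 = -1929072112/43865 - 308*√2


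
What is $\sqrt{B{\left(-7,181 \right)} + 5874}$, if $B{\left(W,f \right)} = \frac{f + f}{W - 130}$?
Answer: $\frac{2 \sqrt{27549878}}{137} \approx 76.625$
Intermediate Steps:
$B{\left(W,f \right)} = \frac{2 f}{-130 + W}$
$\sqrt{B{\left(-7,181 \right)} + 5874} = \sqrt{2 \cdot 181 \frac{1}{-130 - 7} + 5874} = \sqrt{2 \cdot 181 \frac{1}{-137} + 5874} = \sqrt{2 \cdot 181 \left(- \frac{1}{137}\right) + 5874} = \sqrt{- \frac{362}{137} + 5874} = \sqrt{\frac{804376}{137}} = \frac{2 \sqrt{27549878}}{137}$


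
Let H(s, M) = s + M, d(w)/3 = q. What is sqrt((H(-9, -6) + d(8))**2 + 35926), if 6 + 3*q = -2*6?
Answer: sqrt(37015) ≈ 192.39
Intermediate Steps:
q = -6 (q = -2 + (-2*6)/3 = -2 + (1/3)*(-12) = -2 - 4 = -6)
d(w) = -18 (d(w) = 3*(-6) = -18)
H(s, M) = M + s
sqrt((H(-9, -6) + d(8))**2 + 35926) = sqrt(((-6 - 9) - 18)**2 + 35926) = sqrt((-15 - 18)**2 + 35926) = sqrt((-33)**2 + 35926) = sqrt(1089 + 35926) = sqrt(37015)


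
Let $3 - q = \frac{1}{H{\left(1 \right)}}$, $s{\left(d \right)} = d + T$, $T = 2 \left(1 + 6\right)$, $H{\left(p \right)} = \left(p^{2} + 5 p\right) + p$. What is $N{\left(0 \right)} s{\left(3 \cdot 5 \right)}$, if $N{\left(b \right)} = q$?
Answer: $\frac{580}{7} \approx 82.857$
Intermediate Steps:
$H{\left(p \right)} = p^{2} + 6 p$
$T = 14$ ($T = 2 \cdot 7 = 14$)
$s{\left(d \right)} = 14 + d$ ($s{\left(d \right)} = d + 14 = 14 + d$)
$q = \frac{20}{7}$ ($q = 3 - \frac{1}{1 \left(6 + 1\right)} = 3 - \frac{1}{1 \cdot 7} = 3 - \frac{1}{7} = \frac{20}{7} \approx 2.8571$)
$N{\left(b \right)} = \frac{20}{7}$
$N{\left(0 \right)} s{\left(3 \cdot 5 \right)} = \frac{20 \left(14 + 3 \cdot 5\right)}{7} = \frac{20 \left(14 + 15\right)}{7} = \frac{20}{7} \cdot 29 = \frac{580}{7}$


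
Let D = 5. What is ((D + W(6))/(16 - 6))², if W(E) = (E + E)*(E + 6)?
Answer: 22201/100 ≈ 222.01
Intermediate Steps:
W(E) = 2*E*(6 + E) (W(E) = (2*E)*(6 + E) = 2*E*(6 + E))
((D + W(6))/(16 - 6))² = ((5 + 2*6*(6 + 6))/(16 - 6))² = ((5 + 2*6*12)/10)² = ((5 + 144)*(⅒))² = (149*(⅒))² = (149/10)² = 22201/100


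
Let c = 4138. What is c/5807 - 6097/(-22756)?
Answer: 129569607/132144092 ≈ 0.98052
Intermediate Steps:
c/5807 - 6097/(-22756) = 4138/5807 - 6097/(-22756) = 4138*(1/5807) - 6097*(-1/22756) = 4138/5807 + 6097/22756 = 129569607/132144092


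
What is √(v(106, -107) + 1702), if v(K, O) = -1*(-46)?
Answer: 2*√437 ≈ 41.809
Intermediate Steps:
v(K, O) = 46
√(v(106, -107) + 1702) = √(46 + 1702) = √1748 = 2*√437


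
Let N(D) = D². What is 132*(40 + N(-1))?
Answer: 5412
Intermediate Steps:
132*(40 + N(-1)) = 132*(40 + (-1)²) = 132*(40 + 1) = 132*41 = 5412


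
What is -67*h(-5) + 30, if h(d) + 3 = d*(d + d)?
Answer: -3119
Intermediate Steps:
h(d) = -3 + 2*d² (h(d) = -3 + d*(d + d) = -3 + d*(2*d) = -3 + 2*d²)
-67*h(-5) + 30 = -67*(-3 + 2*(-5)²) + 30 = -67*(-3 + 2*25) + 30 = -67*(-3 + 50) + 30 = -67*47 + 30 = -3149 + 30 = -3119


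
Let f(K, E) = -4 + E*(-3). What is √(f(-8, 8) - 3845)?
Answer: I*√3873 ≈ 62.233*I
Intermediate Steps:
f(K, E) = -4 - 3*E
√(f(-8, 8) - 3845) = √((-4 - 3*8) - 3845) = √((-4 - 24) - 3845) = √(-28 - 3845) = √(-3873) = I*√3873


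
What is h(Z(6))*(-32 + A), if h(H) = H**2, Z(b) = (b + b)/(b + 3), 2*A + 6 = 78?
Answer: 64/9 ≈ 7.1111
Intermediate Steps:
A = 36 (A = -3 + (1/2)*78 = -3 + 39 = 36)
Z(b) = 2*b/(3 + b) (Z(b) = (2*b)/(3 + b) = 2*b/(3 + b))
h(Z(6))*(-32 + A) = (2*6/(3 + 6))**2*(-32 + 36) = (2*6/9)**2*4 = (2*6*(1/9))**2*4 = (4/3)**2*4 = (16/9)*4 = 64/9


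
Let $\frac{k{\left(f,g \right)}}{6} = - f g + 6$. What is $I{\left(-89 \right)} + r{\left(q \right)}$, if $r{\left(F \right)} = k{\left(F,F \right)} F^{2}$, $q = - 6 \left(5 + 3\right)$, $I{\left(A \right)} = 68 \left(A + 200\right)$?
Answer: $-31760004$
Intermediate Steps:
$I{\left(A \right)} = 13600 + 68 A$ ($I{\left(A \right)} = 68 \left(200 + A\right) = 13600 + 68 A$)
$k{\left(f,g \right)} = 36 - 6 f g$ ($k{\left(f,g \right)} = 6 \left(- f g + 6\right) = 6 \left(6 - f g\right) = 36 - 6 f g$)
$q = -48$ ($q = \left(-6\right) 8 = -48$)
$r{\left(F \right)} = F^{2} \left(36 - 6 F^{2}\right)$ ($r{\left(F \right)} = \left(36 - 6 F F\right) F^{2} = \left(36 - 6 F^{2}\right) F^{2} = F^{2} \left(36 - 6 F^{2}\right)$)
$I{\left(-89 \right)} + r{\left(q \right)} = \left(13600 + 68 \left(-89\right)\right) + 6 \left(-48\right)^{2} \left(6 - \left(-48\right)^{2}\right) = \left(13600 - 6052\right) + 6 \cdot 2304 \left(6 - 2304\right) = 7548 + 6 \cdot 2304 \left(6 - 2304\right) = 7548 + 6 \cdot 2304 \left(-2298\right) = 7548 - 31767552 = -31760004$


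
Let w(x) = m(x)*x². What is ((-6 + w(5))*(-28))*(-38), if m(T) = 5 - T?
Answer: -6384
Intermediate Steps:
w(x) = x²*(5 - x) (w(x) = (5 - x)*x² = x²*(5 - x))
((-6 + w(5))*(-28))*(-38) = ((-6 + 5²*(5 - 1*5))*(-28))*(-38) = ((-6 + 25*(5 - 5))*(-28))*(-38) = ((-6 + 25*0)*(-28))*(-38) = ((-6 + 0)*(-28))*(-38) = -6*(-28)*(-38) = 168*(-38) = -6384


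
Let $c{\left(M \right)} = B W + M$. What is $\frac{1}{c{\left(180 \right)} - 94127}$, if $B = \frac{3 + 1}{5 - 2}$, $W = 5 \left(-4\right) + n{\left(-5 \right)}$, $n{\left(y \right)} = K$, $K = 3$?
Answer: $- \frac{3}{281909} \approx -1.0642 \cdot 10^{-5}$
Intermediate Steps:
$n{\left(y \right)} = 3$
$W = -17$ ($W = 5 \left(-4\right) + 3 = -20 + 3 = -17$)
$B = \frac{4}{3} \approx 1.3333$
$c{\left(M \right)} = - \frac{68}{3} + M$ ($c{\left(M \right)} = \frac{4}{3} \left(-17\right) + M = - \frac{68}{3} + M$)
$\frac{1}{c{\left(180 \right)} - 94127} = \frac{1}{\left(- \frac{68}{3} + 180\right) - 94127} = \frac{1}{\frac{472}{3} - 94127} = \frac{1}{- \frac{281909}{3}} = - \frac{3}{281909}$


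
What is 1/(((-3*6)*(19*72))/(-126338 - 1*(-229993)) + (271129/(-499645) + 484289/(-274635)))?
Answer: -568941582968865/1447155240990976 ≈ -0.39314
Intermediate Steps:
1/(((-3*6)*(19*72))/(-126338 - 1*(-229993)) + (271129/(-499645) + 484289/(-274635))) = 1/((-18*1368)/(-126338 + 229993) + (271129*(-1/499645) + 484289*(-1/274635))) = 1/(-24624/103655 + (-271129/499645 - 484289/274635)) = 1/(-24624*1/103655 - 63286818064/27444000915) = 1/(-24624/103655 - 63286818064/27444000915) = 1/(-1447155240990976/568941582968865) = -568941582968865/1447155240990976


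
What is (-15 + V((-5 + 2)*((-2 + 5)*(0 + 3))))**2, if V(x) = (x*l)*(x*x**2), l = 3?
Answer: 2541817998864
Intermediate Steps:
V(x) = 3*x**4 (V(x) = (x*3)*(x*x**2) = (3*x)*x**3 = 3*x**4)
(-15 + V((-5 + 2)*((-2 + 5)*(0 + 3))))**2 = (-15 + 3*((-5 + 2)*((-2 + 5)*(0 + 3)))**4)**2 = (-15 + 3*(-9*3)**4)**2 = (-15 + 3*(-3*9)**4)**2 = (-15 + 3*(-27)**4)**2 = (-15 + 3*531441)**2 = (-15 + 1594323)**2 = 1594308**2 = 2541817998864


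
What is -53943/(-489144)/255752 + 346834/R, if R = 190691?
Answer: 14462929930678935/7951786496038336 ≈ 1.8188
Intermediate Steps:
-53943/(-489144)/255752 + 346834/R = -53943/(-489144)/255752 + 346834/190691 = -53943*(-1/489144)*(1/255752) + 346834*(1/190691) = (17981/163048)*(1/255752) + 346834/190691 = 17981/41699852096 + 346834/190691 = 14462929930678935/7951786496038336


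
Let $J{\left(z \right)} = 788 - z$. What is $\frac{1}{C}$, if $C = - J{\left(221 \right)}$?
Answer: $- \frac{1}{567} \approx -0.0017637$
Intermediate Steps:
$C = -567$ ($C = - (788 - 221) = \left(-1\right) 567 = -567$)
$\frac{1}{C} = \frac{1}{-567} = - \frac{1}{567}$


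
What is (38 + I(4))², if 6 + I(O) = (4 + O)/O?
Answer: 1156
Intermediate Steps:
I(O) = -6 + (4 + O)/O
(38 + I(4))² = (38 + (-5 + 4/4))² = (38 + (-5 + 4*(¼)))² = (38 + (-5 + 1))² = (38 - 4)² = 34² = 1156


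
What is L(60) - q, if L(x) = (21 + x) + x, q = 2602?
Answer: -2461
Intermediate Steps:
L(x) = 21 + 2*x
L(60) - q = (21 + 2*60) - 1*2602 = (21 + 120) - 2602 = 141 - 2602 = -2461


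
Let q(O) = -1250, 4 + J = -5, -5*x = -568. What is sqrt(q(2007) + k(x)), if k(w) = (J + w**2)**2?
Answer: sqrt(103940333951)/25 ≈ 12896.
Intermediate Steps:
x = 568/5 (x = -1/5*(-568) = 568/5 ≈ 113.60)
J = -9 (J = -4 - 5 = -9)
k(w) = (-9 + w**2)**2
sqrt(q(2007) + k(x)) = sqrt(-1250 + (-9 + (568/5)**2)**2) = sqrt(-1250 + (-9 + 322624/25)**2) = sqrt(-1250 + (322399/25)**2) = sqrt(-1250 + 103941115201/625) = sqrt(103940333951/625) = sqrt(103940333951)/25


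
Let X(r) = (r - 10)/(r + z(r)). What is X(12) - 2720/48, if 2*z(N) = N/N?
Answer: -4238/75 ≈ -56.507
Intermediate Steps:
z(N) = 1/2 (z(N) = (N/N)/2 = (1/2)*1 = 1/2)
X(r) = (-10 + r)/(1/2 + r) (X(r) = (r - 10)/(r + 1/2) = (-10 + r)/(1/2 + r))
X(12) - 2720/48 = 2*(-10 + 12)/(1 + 2*12) - 2720/48 = 2*2/(1 + 24) - 2720/48 = 2*2/25 - 32*85/48 = 2*(1/25)*2 - 170/3 = 4/25 - 170/3 = -4238/75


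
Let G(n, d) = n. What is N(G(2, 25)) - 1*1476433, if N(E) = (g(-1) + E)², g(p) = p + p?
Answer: -1476433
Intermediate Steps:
g(p) = 2*p
N(E) = (-2 + E)² (N(E) = (2*(-1) + E)² = (-2 + E)²)
N(G(2, 25)) - 1*1476433 = (-2 + 2)² - 1*1476433 = 0² - 1476433 = 0 - 1476433 = -1476433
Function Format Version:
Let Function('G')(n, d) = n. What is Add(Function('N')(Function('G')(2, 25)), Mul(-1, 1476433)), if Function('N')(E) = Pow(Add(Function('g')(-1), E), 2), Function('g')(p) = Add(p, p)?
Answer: -1476433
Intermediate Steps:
Function('g')(p) = Mul(2, p)
Function('N')(E) = Pow(Add(-2, E), 2) (Function('N')(E) = Pow(Add(Mul(2, -1), E), 2) = Pow(Add(-2, E), 2))
Add(Function('N')(Function('G')(2, 25)), Mul(-1, 1476433)) = Add(Pow(Add(-2, 2), 2), Mul(-1, 1476433)) = Add(Pow(0, 2), -1476433) = Add(0, -1476433) = -1476433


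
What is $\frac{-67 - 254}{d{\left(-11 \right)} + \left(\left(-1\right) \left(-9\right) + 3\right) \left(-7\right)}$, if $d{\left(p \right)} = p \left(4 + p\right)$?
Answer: $\frac{321}{7} \approx 45.857$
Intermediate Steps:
$\frac{-67 - 254}{d{\left(-11 \right)} + \left(\left(-1\right) \left(-9\right) + 3\right) \left(-7\right)} = \frac{-67 - 254}{- 11 \left(4 - 11\right) + \left(\left(-1\right) \left(-9\right) + 3\right) \left(-7\right)} = - \frac{321}{\left(-11\right) \left(-7\right) + \left(9 + 3\right) \left(-7\right)} = - \frac{321}{77 + 12 \left(-7\right)} = - \frac{321}{77 - 84} = - \frac{321}{-7} = \left(-321\right) \left(- \frac{1}{7}\right) = \frac{321}{7}$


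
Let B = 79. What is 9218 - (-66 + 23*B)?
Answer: 7467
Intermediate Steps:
9218 - (-66 + 23*B) = 9218 - (-66 + 23*79) = 9218 - (-66 + 1817) = 9218 - 1*1751 = 9218 - 1751 = 7467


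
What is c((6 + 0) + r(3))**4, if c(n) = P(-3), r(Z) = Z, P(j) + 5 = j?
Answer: 4096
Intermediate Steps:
P(j) = -5 + j
c(n) = -8 (c(n) = -5 - 3 = -8)
c((6 + 0) + r(3))**4 = (-8)**4 = 4096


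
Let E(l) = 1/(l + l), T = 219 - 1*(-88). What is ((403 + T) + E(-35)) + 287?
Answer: 69789/70 ≈ 996.99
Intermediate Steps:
T = 307 (T = 219 + 88 = 307)
E(l) = 1/(2*l)
((403 + T) + E(-35)) + 287 = ((403 + 307) + (½)/(-35)) + 287 = (710 + (½)*(-1/35)) + 287 = (710 - 1/70) + 287 = 49699/70 + 287 = 69789/70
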